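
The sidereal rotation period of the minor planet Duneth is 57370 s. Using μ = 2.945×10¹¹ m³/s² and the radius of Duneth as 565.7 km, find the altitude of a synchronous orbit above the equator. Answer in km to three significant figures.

h_sync ≈ 2340 km

A synchronous orbit has period T, so by Kepler's third law a = (μT²/4π²)^(1/3).
μT²/4π² = 2.945×10¹¹ × (5.737×10⁴)² / 39.48 = 2.455×10¹⁹ m³.
a = 2.906×10⁶ m = 2906.5 km.
Altitude h = a − R = 2906.5 − 565.7 = 2340.8 km.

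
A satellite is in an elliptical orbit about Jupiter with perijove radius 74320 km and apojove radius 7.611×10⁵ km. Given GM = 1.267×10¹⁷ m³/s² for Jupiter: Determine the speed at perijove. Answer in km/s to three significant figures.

Semi-major axis a = (r_p + r_a)/2 = 4.1771×10⁵ km = 4.177×10⁸ m.
Vis-viva: v² = μ(2/r − 1/a) = 1.267×10¹⁷ × (2.691×10⁻⁸ − 2.394×10⁻⁹) = 3.106×10⁹ m²/s².
v = 55730 m/s = 55.73 km/s.

v ≈ 55.7 km/s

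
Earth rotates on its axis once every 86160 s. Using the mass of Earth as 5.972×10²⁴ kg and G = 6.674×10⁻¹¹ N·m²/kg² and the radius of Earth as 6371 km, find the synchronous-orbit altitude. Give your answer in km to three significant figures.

h_sync ≈ 35800 km

μ = GM = 6.674×10⁻¹¹ × 5.972×10²⁴ = 3.986×10¹⁴ m³/s².
A synchronous orbit has period T, so by Kepler's third law a = (μT²/4π²)^(1/3).
μT²/4π² = 3.986×10¹⁴ × (8.616×10⁴)² / 39.48 = 7.495×10²² m³.
a = 4.216×10⁷ m = 42162 km.
Altitude h = a − R = 42162 − 6371 = 35791 km.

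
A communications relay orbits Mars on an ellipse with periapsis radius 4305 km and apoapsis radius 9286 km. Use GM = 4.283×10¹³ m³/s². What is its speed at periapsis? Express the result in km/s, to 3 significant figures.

v ≈ 3.69 km/s

Semi-major axis a = (r_p + r_a)/2 = 6795.5 km = 6.796×10⁶ m.
Vis-viva: v² = μ(2/r − 1/a) = 4.283×10¹³ × (4.646×10⁻⁷ − 1.472×10⁻⁷) = 1.360×10⁷ m²/s².
v = 3687 m/s = 3.687 km/s.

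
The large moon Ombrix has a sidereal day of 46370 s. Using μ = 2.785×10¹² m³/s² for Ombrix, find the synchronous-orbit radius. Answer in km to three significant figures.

A synchronous orbit has period T, so by Kepler's third law a = (μT²/4π²)^(1/3).
μT²/4π² = 2.785×10¹² × (4.637×10⁴)² / 39.48 = 1.517×10²⁰ m³.
a = 5.333×10⁶ m = 5333.1 km.

r_sync ≈ 5330 km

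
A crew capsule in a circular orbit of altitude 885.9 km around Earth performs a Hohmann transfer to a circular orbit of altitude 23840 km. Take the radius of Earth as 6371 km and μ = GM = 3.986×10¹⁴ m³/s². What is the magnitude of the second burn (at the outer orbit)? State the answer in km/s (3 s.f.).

Δv ≈ 1.37 km/s

r₁ = 6371 + 885.9 = 7256.9 km = 7.2569×10⁶ m.
r₂ = 6371 + 23840 = 30211 km = 3.0211×10⁷ m.
Transfer ellipse a_t = (r₁ + r₂)/2 = 1.873×10⁷ m.
At r₁: circular v_c1 = √(μ/r₁) = 7411 m/s; transfer-perigee v_p = √[μ(2/r₁ − 1/a_t)] = 9412 m/s.
At r₂: circular v_c2 = √(μ/r₂) = 3632 m/s; transfer-apogee v_a = √[μ(2/r₂ − 1/a_t)] = 2261 m/s.
Δv₂ = v_c2 − v_a = 1372 m/s.
= 1.372 km/s.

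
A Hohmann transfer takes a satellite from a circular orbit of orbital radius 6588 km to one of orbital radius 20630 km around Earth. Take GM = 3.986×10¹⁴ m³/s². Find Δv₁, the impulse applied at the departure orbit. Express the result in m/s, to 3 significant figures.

Δv ≈ 1800 m/s

r₁ = 6588 km = 6.588×10⁶ m.
r₂ = 20630 km = 2.063×10⁷ m.
Transfer ellipse a_t = (r₁ + r₂)/2 = 1.361×10⁷ m.
At r₁: circular v_c1 = √(μ/r₁) = 7778 m/s; transfer-perigee v_p = √[μ(2/r₁ − 1/a_t)] = 9577 m/s.
Δv₁ = v_p − v_c1 = 1799 m/s.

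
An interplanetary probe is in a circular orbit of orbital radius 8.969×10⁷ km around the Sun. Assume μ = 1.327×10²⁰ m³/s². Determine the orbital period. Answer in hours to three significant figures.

r = 8.969×10⁷ km = 8.969×10¹⁰ m.
Kepler's third law: T = 2π√(r³/μ) = 2π√((8.969×10¹⁰)³ / 1.327×10²⁰).
r³/μ = 5.437×10¹² s², so T = 2π × 2.332×10⁶ = 1.465×10⁷ s.
Converting: 1.465×10⁷ s ÷ 3600 = 4070 hours.

T ≈ 4070 hours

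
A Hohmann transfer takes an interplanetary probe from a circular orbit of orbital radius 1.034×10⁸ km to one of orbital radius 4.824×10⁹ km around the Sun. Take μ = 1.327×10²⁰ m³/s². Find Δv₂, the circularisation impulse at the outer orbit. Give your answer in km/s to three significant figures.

r₁ = 1.034×10⁸ km = 1.034×10¹¹ m.
r₂ = 4.824×10⁹ km = 4.824×10¹² m.
Transfer ellipse a_t = (r₁ + r₂)/2 = 2.464×10¹² m.
At r₁: circular v_c1 = √(μ/r₁) = 35820 m/s; transfer-perihelion v_p = √[μ(2/r₁ − 1/a_t)] = 50130 m/s.
At r₂: circular v_c2 = √(μ/r₂) = 5245 m/s; transfer-aphelion v_a = √[μ(2/r₂ − 1/a_t)] = 1074 m/s.
Δv₂ = v_c2 − v_a = 4170 m/s.
= 4.170 km/s.

Δv ≈ 4.17 km/s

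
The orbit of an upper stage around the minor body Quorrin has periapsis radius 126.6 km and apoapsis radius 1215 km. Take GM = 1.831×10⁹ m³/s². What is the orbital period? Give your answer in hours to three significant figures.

T ≈ 22.4 hours

Semi-major axis a = (r_p + r_a)/2 = (126.60 + 1215.0)/2 = 670.80 km = 6.708×10⁵ m.
By Kepler's third law T = 2π√(a³/μ) = 2π × 1.284×10⁴ = 8.067×10⁴ s.
= 22.41 hours.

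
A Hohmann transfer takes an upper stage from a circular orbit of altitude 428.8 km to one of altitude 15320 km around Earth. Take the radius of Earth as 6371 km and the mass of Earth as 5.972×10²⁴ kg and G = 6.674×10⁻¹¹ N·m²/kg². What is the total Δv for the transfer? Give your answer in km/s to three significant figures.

Δv_total ≈ 3.12 km/s

μ = GM = 6.674×10⁻¹¹ × 5.972×10²⁴ = 3.986×10¹⁴ m³/s².
r₁ = 6371 + 428.8 = 6799.8 km = 6.7998×10⁶ m.
r₂ = 6371 + 15320 = 21691 km = 2.1691×10⁷ m.
Transfer ellipse a_t = (r₁ + r₂)/2 = 1.425×10⁷ m.
At r₁: circular v_c1 = √(μ/r₁) = 7656 m/s; transfer-perigee v_p = √[μ(2/r₁ − 1/a_t)] = 9447 m/s.
Δv₁ = v_p − v_c1 = 1791 m/s.
At r₂: circular v_c2 = √(μ/r₂) = 4287 m/s; transfer-apogee v_a = √[μ(2/r₂ − 1/a_t)] = 2962 m/s.
Δv₂ = v_c2 − v_a = 1325 m/s.
Total Δv = Δv₁ + Δv₂ = 3116 m/s = 3.116 km/s.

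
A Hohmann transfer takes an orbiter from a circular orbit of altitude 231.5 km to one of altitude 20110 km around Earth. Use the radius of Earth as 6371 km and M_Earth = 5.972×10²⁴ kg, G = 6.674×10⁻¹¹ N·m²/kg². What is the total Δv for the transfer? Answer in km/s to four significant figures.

Δv_total ≈ 3.489 km/s

μ = GM = 6.674×10⁻¹¹ × 5.972×10²⁴ = 3.986×10¹⁴ m³/s².
r₁ = 6371 + 231.5 = 6602.5 km = 6.6025×10⁶ m.
r₂ = 6371 + 20110 = 26481 km = 2.6481×10⁷ m.
Transfer ellipse a_t = (r₁ + r₂)/2 = 1.654×10⁷ m.
At r₁: circular v_c1 = √(μ/r₁) = 7770 m/s; transfer-perigee v_p = √[μ(2/r₁ − 1/a_t)] = 9830 m/s.
Δv₁ = v_p − v_c1 = 2061 m/s.
At r₂: circular v_c2 = √(μ/r₂) = 3880 m/s; transfer-apogee v_a = √[μ(2/r₂ − 1/a_t)] = 2451 m/s.
Δv₂ = v_c2 − v_a = 1429 m/s.
Total Δv = Δv₁ + Δv₂ = 3489 m/s = 3.489 km/s.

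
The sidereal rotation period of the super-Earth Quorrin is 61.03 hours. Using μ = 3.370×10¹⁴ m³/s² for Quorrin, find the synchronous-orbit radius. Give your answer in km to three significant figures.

T = 61.03 hours = 2.197×10⁵ s.
A synchronous orbit has period T, so by Kepler's third law a = (μT²/4π²)^(1/3).
μT²/4π² = 3.370×10¹⁴ × (2.197×10⁵)² / 39.48 = 4.121×10²³ m³.
a = 7.441×10⁷ m = 74414 km.

r_sync ≈ 74400 km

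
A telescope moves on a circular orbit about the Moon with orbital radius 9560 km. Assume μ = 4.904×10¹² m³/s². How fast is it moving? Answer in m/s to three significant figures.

r = 9560 km = 9.560×10⁶ m.
For a circular orbit v = √(μ/r) = √(4.904×10¹² / 9.560×10⁶) = √(5.130×10⁵) = 716.2 m/s.

v ≈ 716 m/s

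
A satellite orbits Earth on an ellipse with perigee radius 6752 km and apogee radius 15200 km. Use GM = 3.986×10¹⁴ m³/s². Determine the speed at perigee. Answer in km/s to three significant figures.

v ≈ 9.04 km/s

Semi-major axis a = (r_p + r_a)/2 = 10976 km = 1.098×10⁷ m.
Vis-viva: v² = μ(2/r − 1/a) = 3.986×10¹⁴ × (2.962×10⁻⁷ − 9.111×10⁻⁸) = 8.175×10⁷ m²/s².
v = 9042 m/s = 9.042 km/s.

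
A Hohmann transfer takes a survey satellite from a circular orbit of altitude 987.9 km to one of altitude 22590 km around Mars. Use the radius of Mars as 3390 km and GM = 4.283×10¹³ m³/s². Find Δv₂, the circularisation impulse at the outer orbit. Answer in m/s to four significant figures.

Δv ≈ 594.4 m/s

r₁ = 3390 + 987.9 = 4377.9 km = 4.3779×10⁶ m.
r₂ = 3390 + 22590 = 25980 km = 2.5980×10⁷ m.
Transfer ellipse a_t = (r₁ + r₂)/2 = 1.518×10⁷ m.
At r₁: circular v_c1 = √(μ/r₁) = 3128 m/s; transfer-periapsis v_p = √[μ(2/r₁ − 1/a_t)] = 4092 m/s.
At r₂: circular v_c2 = √(μ/r₂) = 1284 m/s; transfer-apoapsis v_a = √[μ(2/r₂ − 1/a_t)] = 689.6 m/s.
Δv₂ = v_c2 − v_a = 594.4 m/s.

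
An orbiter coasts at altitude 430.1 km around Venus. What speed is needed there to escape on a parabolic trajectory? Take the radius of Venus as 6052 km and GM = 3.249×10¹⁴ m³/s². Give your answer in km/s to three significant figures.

v_esc ≈ 10.0 km/s

r = 6052 + 430.1 = 6482.1 km = 6.4821×10⁶ m.
Escape speed v_esc = √(2μ/r) = √(2 × 3.249×10¹⁴ / 6.482×10⁶) = √(1.002×10⁸) = 10010 m/s.
= 10.01 km/s.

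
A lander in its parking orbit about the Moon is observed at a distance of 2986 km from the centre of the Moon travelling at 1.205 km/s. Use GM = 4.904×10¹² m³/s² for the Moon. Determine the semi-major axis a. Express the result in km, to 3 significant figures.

a ≈ 2680 km

r = 2.986×10⁶ m.
Vis-viva rearranged: 1/a = 2/r − v²/μ = 6.698×10⁻⁷ − 2.961×10⁻⁷ = 3.737×10⁻⁷ m⁻¹.
a = 2.676×10⁶ m = 2675.9 km.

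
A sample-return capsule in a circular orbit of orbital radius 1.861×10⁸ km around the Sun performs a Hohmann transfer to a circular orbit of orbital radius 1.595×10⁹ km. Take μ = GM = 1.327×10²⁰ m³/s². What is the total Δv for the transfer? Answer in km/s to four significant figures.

r₁ = 1.861×10⁸ km = 1.861×10¹¹ m.
r₂ = 1.595×10⁹ km = 1.595×10¹² m.
Transfer ellipse a_t = (r₁ + r₂)/2 = 8.906×10¹¹ m.
At r₁: circular v_c1 = √(μ/r₁) = 26700 m/s; transfer-perihelion v_p = √[μ(2/r₁ − 1/a_t)] = 35740 m/s.
Δv₁ = v_p − v_c1 = 9033 m/s.
At r₂: circular v_c2 = √(μ/r₂) = 9121 m/s; transfer-aphelion v_a = √[μ(2/r₂ − 1/a_t)] = 4170 m/s.
Δv₂ = v_c2 − v_a = 4952 m/s.
Total Δv = Δv₁ + Δv₂ = 13990 m/s = 13.99 km/s.

Δv_total ≈ 13.99 km/s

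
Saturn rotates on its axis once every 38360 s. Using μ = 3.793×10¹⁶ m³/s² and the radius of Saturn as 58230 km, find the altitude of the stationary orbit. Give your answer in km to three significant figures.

h_sync ≈ 54000 km

A synchronous orbit has period T, so by Kepler's third law a = (μT²/4π²)^(1/3).
μT²/4π² = 3.793×10¹⁶ × (3.836×10⁴)² / 39.48 = 1.414×10²⁴ m³.
a = 1.122×10⁸ m = 1.1223×10⁵ km.
Altitude h = a − R = 1.1223×10⁵ − 58230 = 54005 km.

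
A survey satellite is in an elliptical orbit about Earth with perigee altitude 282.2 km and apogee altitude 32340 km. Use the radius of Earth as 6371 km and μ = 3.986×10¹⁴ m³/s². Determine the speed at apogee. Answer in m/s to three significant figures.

r_p = 6371 + 282.2 = 6653.2 km = 6.6532×10⁶ m.
r_a = 6371 + 32340 = 38711 km = 3.8711×10⁷ m.
Semi-major axis a = (r_p + r_a)/2 = 22682 km = 2.268×10⁷ m.
Vis-viva: v² = μ(2/r − 1/a) = 3.986×10¹⁴ × (5.166×10⁻⁸ − 4.409×10⁻⁸) = 3.020×10⁶ m²/s².
v = 1738 m/s.

v ≈ 1740 m/s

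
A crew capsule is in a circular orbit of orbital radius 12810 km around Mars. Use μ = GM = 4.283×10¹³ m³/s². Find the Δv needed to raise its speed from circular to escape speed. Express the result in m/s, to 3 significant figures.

Δv ≈ 757 m/s

r = 12810 km = 1.281×10⁷ m.
Circular speed v_c = √(μ/r) = 1829 m/s.
Escape speed v_esc = √(2μ/r) = √2 × v_c = 2586 m/s.
Δv = v_esc − v_c = 757.4 m/s.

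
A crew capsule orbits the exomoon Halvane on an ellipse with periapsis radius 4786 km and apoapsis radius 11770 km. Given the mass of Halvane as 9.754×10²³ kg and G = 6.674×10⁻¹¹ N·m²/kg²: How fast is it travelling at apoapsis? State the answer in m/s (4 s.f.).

v ≈ 1788 m/s

μ = GM = 6.674×10⁻¹¹ × 9.754×10²³ = 6.510×10¹³ m³/s².
Semi-major axis a = (r_p + r_a)/2 = 8278.0 km = 8.278×10⁶ m.
Vis-viva: v² = μ(2/r − 1/a) = 6.510×10¹³ × (1.699×10⁻⁷ − 1.208×10⁻⁷) = 3.198×10⁶ m²/s².
v = 1788 m/s.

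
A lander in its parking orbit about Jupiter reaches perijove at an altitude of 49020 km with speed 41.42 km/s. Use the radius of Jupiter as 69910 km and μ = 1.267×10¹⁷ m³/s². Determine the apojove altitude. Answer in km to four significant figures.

apojove altitude ≈ 4.217×10⁵ km

r_p = 69910 + 49020 = 1.1893×10⁵ km = 1.189×10⁸ m.
Specific energy ε = v²/2 − μ/r = -2.075×10⁸ J/kg, so a = −μ/(2ε) = 3.053×10⁸ m.
The apsides satisfy r_p + r_a = 2a, so the apojove radius is 2a − r_p = 4.916×10⁸ m = 4.9160×10⁵ km.
Apojove altitude = 4.9160×10⁵ − 69910 = 4.2169×10⁵ km.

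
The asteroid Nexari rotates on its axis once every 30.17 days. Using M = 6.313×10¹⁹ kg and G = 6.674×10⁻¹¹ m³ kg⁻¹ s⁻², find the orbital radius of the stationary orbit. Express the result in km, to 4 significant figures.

r_sync ≈ 8984 km

μ = GM = 6.674×10⁻¹¹ × 6.313×10¹⁹ = 4.213×10⁹ m³/s².
T = 30.17 days = 2.607×10⁶ s.
A synchronous orbit has period T, so by Kepler's third law a = (μT²/4π²)^(1/3).
μT²/4π² = 4.213×10⁹ × (2.607×10⁶)² / 39.48 = 7.252×10²⁰ m³.
a = 8.984×10⁶ m = 8984.2 km.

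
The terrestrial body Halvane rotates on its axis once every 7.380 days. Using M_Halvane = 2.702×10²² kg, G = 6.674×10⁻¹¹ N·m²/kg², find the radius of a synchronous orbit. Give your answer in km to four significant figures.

μ = GM = 6.674×10⁻¹¹ × 2.702×10²² = 1.803×10¹² m³/s².
T = 7.380 days = 6.376×10⁵ s.
A synchronous orbit has period T, so by Kepler's third law a = (μT²/4π²)^(1/3).
μT²/4π² = 1.803×10¹² × (6.376×10⁵)² / 39.48 = 1.857×10²² m³.
a = 2.648×10⁷ m = 26482 km.

r_sync ≈ 26480 km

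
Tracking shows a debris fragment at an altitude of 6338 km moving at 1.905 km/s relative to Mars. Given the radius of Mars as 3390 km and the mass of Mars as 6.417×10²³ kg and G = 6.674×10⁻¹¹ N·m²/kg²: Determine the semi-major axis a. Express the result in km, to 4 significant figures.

a ≈ 8274 km

μ = GM = 6.674×10⁻¹¹ × 6.417×10²³ = 4.283×10¹³ m³/s².
r = 3390 + 6338 = 9728.0 km = 9.728×10⁶ m.
Specific orbital energy ε = v²/2 − μ/r = (1905)²/2 − 4.283×10¹³/9.728×10⁶ = -2.588×10⁶ J/kg.
Since ε = −μ/(2a), a = −μ/(2ε) = 8.274×10⁶ m = 8274.4 km.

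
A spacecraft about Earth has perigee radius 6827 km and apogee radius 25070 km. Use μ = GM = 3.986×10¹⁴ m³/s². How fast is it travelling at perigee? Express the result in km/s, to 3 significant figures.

Semi-major axis a = (r_p + r_a)/2 = 15948 km = 1.595×10⁷ m.
Vis-viva: v² = μ(2/r − 1/a) = 3.986×10¹⁴ × (2.930×10⁻⁷ − 6.270×10⁻⁸) = 9.178×10⁷ m²/s².
v = 9580 m/s = 9.580 km/s.

v ≈ 9.58 km/s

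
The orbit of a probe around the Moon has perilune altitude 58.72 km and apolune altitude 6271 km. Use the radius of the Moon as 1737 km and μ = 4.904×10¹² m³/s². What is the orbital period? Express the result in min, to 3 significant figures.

r_p = 1737 + 58.72 = 1795.7 km = 1.7957×10⁶ m.
r_a = 1737 + 6271 = 8008.0 km = 8.0080×10⁶ m.
Semi-major axis a = (r_p + r_a)/2 = (1795.7 + 8008.0)/2 = 4901.9 km = 4.902×10⁶ m.
By Kepler's third law T = 2π√(a³/μ) = 2π × 4.901×10³ = 3.079×10⁴ s.
= 513.2 min.

T ≈ 513 min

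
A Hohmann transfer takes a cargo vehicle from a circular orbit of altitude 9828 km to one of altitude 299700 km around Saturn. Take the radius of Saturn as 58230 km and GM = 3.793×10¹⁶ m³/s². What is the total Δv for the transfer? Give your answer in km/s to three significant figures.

Δv_total ≈ 11.5 km/s

r₁ = 58230 + 9828 = 68058 km = 6.8058×10⁷ m.
r₂ = 58230 + 299700 = 357930 km = 3.5793×10⁸ m.
Transfer ellipse a_t = (r₁ + r₂)/2 = 2.130×10⁸ m.
At r₁: circular v_c1 = √(μ/r₁) = 23610 m/s; transfer-perikrone v_p = √[μ(2/r₁ − 1/a_t)] = 30600 m/s.
Δv₁ = v_p − v_c1 = 6996 m/s.
At r₂: circular v_c2 = √(μ/r₂) = 10290 m/s; transfer-apokrone v_a = √[μ(2/r₂ − 1/a_t)] = 5819 m/s.
Δv₂ = v_c2 − v_a = 4475 m/s.
Total Δv = Δv₁ + Δv₂ = 11470 m/s = 11.47 km/s.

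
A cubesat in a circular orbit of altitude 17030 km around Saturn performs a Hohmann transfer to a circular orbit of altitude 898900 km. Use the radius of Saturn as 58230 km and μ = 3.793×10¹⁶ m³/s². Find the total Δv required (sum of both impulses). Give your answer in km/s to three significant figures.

Δv_total ≈ 12.0 km/s

r₁ = 58230 + 17030 = 75260 km = 7.5260×10⁷ m.
r₂ = 58230 + 898900 = 957130 km = 9.5713×10⁸ m.
Transfer ellipse a_t = (r₁ + r₂)/2 = 5.162×10⁸ m.
At r₁: circular v_c1 = √(μ/r₁) = 22450 m/s; transfer-perikrone v_p = √[μ(2/r₁ − 1/a_t)] = 30570 m/s.
Δv₁ = v_p − v_c1 = 8120 m/s.
At r₂: circular v_c2 = √(μ/r₂) = 6295 m/s; transfer-apokrone v_a = √[μ(2/r₂ − 1/a_t)] = 2404 m/s.
Δv₂ = v_c2 − v_a = 3891 m/s.
Total Δv = Δv₁ + Δv₂ = 12010 m/s = 12.01 km/s.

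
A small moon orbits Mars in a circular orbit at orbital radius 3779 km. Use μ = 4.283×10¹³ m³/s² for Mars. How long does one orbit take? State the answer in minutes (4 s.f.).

r = 3779 km = 3.779×10⁶ m.
Kepler's third law: T = 2π√(r³/μ) = 2π√((3.779×10⁶)³ / 4.283×10¹³).
r³/μ = 1.260×10⁶ s², so T = 2π × 1.123×10³ = 7.053×10³ s.
Converting: 7.053×10³ s ÷ 60.00 = 117.5 minutes.

T ≈ 117.5 minutes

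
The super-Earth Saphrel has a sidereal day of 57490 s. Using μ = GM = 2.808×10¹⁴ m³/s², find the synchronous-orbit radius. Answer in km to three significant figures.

A synchronous orbit has period T, so by Kepler's third law a = (μT²/4π²)^(1/3).
μT²/4π² = 2.808×10¹⁴ × (5.749×10⁴)² / 39.48 = 2.351×10²² m³.
a = 2.865×10⁷ m = 28647 km.

r_sync ≈ 28600 km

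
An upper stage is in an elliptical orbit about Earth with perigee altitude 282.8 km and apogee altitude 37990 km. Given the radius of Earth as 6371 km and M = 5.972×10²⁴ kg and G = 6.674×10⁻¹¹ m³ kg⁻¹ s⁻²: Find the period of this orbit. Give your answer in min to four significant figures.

μ = GM = 6.674×10⁻¹¹ × 5.972×10²⁴ = 3.986×10¹⁴ m³/s².
r_p = 6371 + 282.8 = 6653.8 km = 6.6538×10⁶ m.
r_a = 6371 + 37990 = 44361 km = 4.4361×10⁷ m.
Semi-major axis a = (r_p + r_a)/2 = (6653.8 + 44361)/2 = 25507 km = 2.551×10⁷ m.
By Kepler's third law T = 2π√(a³/μ) = 2π × 6.453×10³ = 4.054×10⁴ s.
= 675.7 min.

T ≈ 675.7 min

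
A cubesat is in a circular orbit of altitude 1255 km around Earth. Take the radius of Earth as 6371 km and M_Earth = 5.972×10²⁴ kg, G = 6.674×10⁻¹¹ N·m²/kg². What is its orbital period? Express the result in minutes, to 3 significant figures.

μ = GM = 6.674×10⁻¹¹ × 5.972×10²⁴ = 3.986×10¹⁴ m³/s².
r = 6371 + 1255 = 7626.0 km = 7.6260×10⁶ m.
Kepler's third law: T = 2π√(r³/μ) = 2π√((7.626×10⁶)³ / 3.986×10¹⁴).
r³/μ = 1.113×10⁶ s², so T = 2π × 1.055×10³ = 6.628×10³ s.
Converting: 6.628×10³ s ÷ 60.00 = 110.5 minutes.

T ≈ 110 minutes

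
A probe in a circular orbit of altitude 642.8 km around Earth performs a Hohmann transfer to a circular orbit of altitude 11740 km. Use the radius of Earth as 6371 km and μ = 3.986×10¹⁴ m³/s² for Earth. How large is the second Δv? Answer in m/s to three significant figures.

r₁ = 6371 + 642.8 = 7013.8 km = 7.0138×10⁶ m.
r₂ = 6371 + 11740 = 18111 km = 1.8111×10⁷ m.
Transfer ellipse a_t = (r₁ + r₂)/2 = 1.256×10⁷ m.
At r₁: circular v_c1 = √(μ/r₁) = 7539 m/s; transfer-perigee v_p = √[μ(2/r₁ − 1/a_t)] = 9052 m/s.
At r₂: circular v_c2 = √(μ/r₂) = 4691 m/s; transfer-apogee v_a = √[μ(2/r₂ − 1/a_t)] = 3505 m/s.
Δv₂ = v_c2 − v_a = 1186 m/s.

Δv ≈ 1190 m/s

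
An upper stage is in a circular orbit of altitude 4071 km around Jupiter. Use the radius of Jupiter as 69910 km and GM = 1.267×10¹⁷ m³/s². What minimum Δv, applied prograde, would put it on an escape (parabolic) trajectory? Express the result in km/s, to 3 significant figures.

r = 69910 + 4071 = 73981 km = 7.3981×10⁷ m.
Circular speed v_c = √(μ/r) = 41380 m/s.
Escape speed v_esc = √(2μ/r) = √2 × v_c = 58530 m/s.
Δv = v_esc − v_c = 17140 m/s = 17.14 km/s.

Δv ≈ 17.1 km/s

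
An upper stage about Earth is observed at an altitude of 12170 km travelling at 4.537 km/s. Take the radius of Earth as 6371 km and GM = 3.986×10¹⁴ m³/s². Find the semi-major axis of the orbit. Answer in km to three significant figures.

a ≈ 17800 km

r = 6371 + 12170 = 18541 km = 1.854×10⁷ m.
Specific orbital energy ε = v²/2 − μ/r = (4537)²/2 − 3.986×10¹⁴/1.854×10⁷ = -1.121×10⁷ J/kg.
Since ε = −μ/(2a), a = −μ/(2ε) = 1.778×10⁷ m = 17785 km.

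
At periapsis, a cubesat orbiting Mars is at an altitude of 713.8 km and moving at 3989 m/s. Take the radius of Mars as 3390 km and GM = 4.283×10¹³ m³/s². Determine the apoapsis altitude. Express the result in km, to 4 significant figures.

apoapsis altitude ≈ 9772 km

r_p = 3390 + 713.8 = 4103.8 km = 4.104×10⁶ m.
Specific energy ε = v²/2 − μ/r = -2.481×10⁶ J/kg, so a = −μ/(2ε) = 8.633×10⁶ m.
The apsides satisfy r_p + r_a = 2a, so the apoapsis radius is 2a − r_p = 1.316×10⁷ m = 13162 km.
Apoapsis altitude = 13162 − 3390 = 9772.1 km.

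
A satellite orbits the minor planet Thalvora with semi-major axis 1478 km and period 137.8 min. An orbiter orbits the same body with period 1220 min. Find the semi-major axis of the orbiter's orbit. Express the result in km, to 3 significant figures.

a₂ ≈ 6330 km

Kepler's third law: a³ ∝ T², so a₂ = a₁ (T₂/T₁)^(2/3).
T₂/T₁ = 8.853, (T₂/T₁)^(2/3) = 4.280.
a₂ = 1478 × 4.280 = 6325 km.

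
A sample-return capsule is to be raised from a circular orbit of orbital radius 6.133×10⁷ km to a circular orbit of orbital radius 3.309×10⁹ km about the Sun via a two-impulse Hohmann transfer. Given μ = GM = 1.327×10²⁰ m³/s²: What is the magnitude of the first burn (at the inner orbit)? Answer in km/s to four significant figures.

Δv ≈ 18.67 km/s

r₁ = 6.133×10⁷ km = 6.133×10¹⁰ m.
r₂ = 3.309×10⁹ km = 3.309×10¹² m.
Transfer ellipse a_t = (r₁ + r₂)/2 = 1.685×10¹² m.
At r₁: circular v_c1 = √(μ/r₁) = 46520 m/s; transfer-perihelion v_p = √[μ(2/r₁ − 1/a_t)] = 65180 m/s.
Δv₁ = v_p − v_c1 = 18670 m/s.
= 18.67 km/s.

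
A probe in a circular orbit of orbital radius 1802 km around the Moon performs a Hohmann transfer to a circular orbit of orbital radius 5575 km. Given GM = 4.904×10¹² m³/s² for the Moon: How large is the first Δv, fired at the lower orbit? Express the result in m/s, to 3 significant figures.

Δv ≈ 378 m/s

r₁ = 1802 km = 1.802×10⁶ m.
r₂ = 5575 km = 5.575×10⁶ m.
Transfer ellipse a_t = (r₁ + r₂)/2 = 3.688×10⁶ m.
At r₁: circular v_c1 = √(μ/r₁) = 1650 m/s; transfer-perilune v_p = √[μ(2/r₁ − 1/a_t)] = 2028 m/s.
Δv₁ = v_p − v_c1 = 378.5 m/s.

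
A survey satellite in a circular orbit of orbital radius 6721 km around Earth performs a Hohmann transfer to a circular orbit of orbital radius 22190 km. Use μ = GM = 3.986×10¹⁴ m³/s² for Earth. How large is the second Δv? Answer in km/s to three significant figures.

Δv ≈ 1.35 km/s

r₁ = 6721 km = 6.721×10⁶ m.
r₂ = 22190 km = 2.219×10⁷ m.
Transfer ellipse a_t = (r₁ + r₂)/2 = 1.446×10⁷ m.
At r₁: circular v_c1 = √(μ/r₁) = 7701 m/s; transfer-perigee v_p = √[μ(2/r₁ − 1/a_t)] = 9541 m/s.
At r₂: circular v_c2 = √(μ/r₂) = 4238 m/s; transfer-apogee v_a = √[μ(2/r₂ − 1/a_t)] = 2890 m/s.
Δv₂ = v_c2 − v_a = 1348 m/s.
= 1.348 km/s.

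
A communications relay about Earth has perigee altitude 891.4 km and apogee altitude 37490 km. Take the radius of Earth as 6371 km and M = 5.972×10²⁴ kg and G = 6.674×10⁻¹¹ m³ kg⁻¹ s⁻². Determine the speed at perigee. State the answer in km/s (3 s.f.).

μ = GM = 6.674×10⁻¹¹ × 5.972×10²⁴ = 3.986×10¹⁴ m³/s².
r_p = 6371 + 891.4 = 7262.4 km = 7.2624×10⁶ m.
r_a = 6371 + 37490 = 43861 km = 4.3861×10⁷ m.
Semi-major axis a = (r_p + r_a)/2 = 25562 km = 2.556×10⁷ m.
Vis-viva: v² = μ(2/r − 1/a) = 3.986×10¹⁴ × (2.754×10⁻⁷ − 3.912×10⁻⁸) = 9.417×10⁷ m²/s².
v = 9704 m/s = 9.704 km/s.

v ≈ 9.70 km/s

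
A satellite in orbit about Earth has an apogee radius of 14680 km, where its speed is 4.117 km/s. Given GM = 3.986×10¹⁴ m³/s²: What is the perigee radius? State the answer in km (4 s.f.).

perigee radius ≈ 6661 km

r_a = 1.468×10⁷ m.
Specific energy ε = v²/2 − μ/r = -1.868×10⁷ J/kg, so a = −μ/(2ε) = 1.067×10⁷ m.
The apsides satisfy r_p + r_a = 2a, so the perigee radius is 2a − r_a = 6.661×10⁶ m = 6660.9 km.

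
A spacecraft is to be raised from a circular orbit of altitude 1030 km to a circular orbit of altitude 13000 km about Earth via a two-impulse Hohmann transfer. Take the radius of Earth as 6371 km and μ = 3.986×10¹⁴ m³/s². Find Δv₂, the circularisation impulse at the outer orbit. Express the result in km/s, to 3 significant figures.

r₁ = 6371 + 1030 = 7401.0 km = 7.4010×10⁶ m.
r₂ = 6371 + 13000 = 19371 km = 1.9371×10⁷ m.
Transfer ellipse a_t = (r₁ + r₂)/2 = 1.339×10⁷ m.
At r₁: circular v_c1 = √(μ/r₁) = 7339 m/s; transfer-perigee v_p = √[μ(2/r₁ − 1/a_t)] = 8828 m/s.
At r₂: circular v_c2 = √(μ/r₂) = 4536 m/s; transfer-apogee v_a = √[μ(2/r₂ − 1/a_t)] = 3373 m/s.
Δv₂ = v_c2 − v_a = 1163 m/s.
= 1.163 km/s.

Δv ≈ 1.16 km/s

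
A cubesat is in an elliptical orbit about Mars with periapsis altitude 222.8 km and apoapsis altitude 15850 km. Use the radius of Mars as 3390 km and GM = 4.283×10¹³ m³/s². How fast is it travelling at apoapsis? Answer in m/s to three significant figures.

r_p = 3390 + 222.8 = 3612.8 km = 3.6128×10⁶ m.
r_a = 3390 + 15850 = 19240 km = 1.9240×10⁷ m.
Semi-major axis a = (r_p + r_a)/2 = 11426 km = 1.143×10⁷ m.
Vis-viva: v² = μ(2/r − 1/a) = 4.283×10¹³ × (1.040×10⁻⁷ − 8.752×10⁻⁸) = 7.038×10⁵ m²/s².
v = 839.0 m/s.

v ≈ 839 m/s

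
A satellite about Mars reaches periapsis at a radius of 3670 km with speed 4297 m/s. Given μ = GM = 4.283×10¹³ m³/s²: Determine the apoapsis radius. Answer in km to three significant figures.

apoapsis radius ≈ 13900 km

r_p = 3.670×10⁶ m.
Specific energy ε = v²/2 − μ/r = -2.438×10⁶ J/kg, so a = −μ/(2ε) = 8.783×10⁶ m.
The apsides satisfy r_p + r_a = 2a, so the apoapsis radius is 2a − r_p = 1.390×10⁷ m = 13896 km.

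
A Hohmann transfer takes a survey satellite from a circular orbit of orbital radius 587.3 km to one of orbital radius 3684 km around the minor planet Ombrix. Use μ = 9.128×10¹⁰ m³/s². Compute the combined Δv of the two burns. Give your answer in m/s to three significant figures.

r₁ = 587.3 km = 5.873×10⁵ m.
r₂ = 3684 km = 3.684×10⁶ m.
Transfer ellipse a_t = (r₁ + r₂)/2 = 2.136×10⁶ m.
At r₁: circular v_c1 = √(μ/r₁) = 394.2 m/s; transfer-periapsis v_p = √[μ(2/r₁ − 1/a_t)] = 517.8 m/s.
Δv₁ = v_p − v_c1 = 123.6 m/s.
At r₂: circular v_c2 = √(μ/r₂) = 157.4 m/s; transfer-apoapsis v_a = √[μ(2/r₂ − 1/a_t)] = 82.55 m/s.
Δv₂ = v_c2 − v_a = 74.86 m/s.
Total Δv = Δv₁ + Δv₂ = 198.4 m/s.

Δv_total ≈ 198 m/s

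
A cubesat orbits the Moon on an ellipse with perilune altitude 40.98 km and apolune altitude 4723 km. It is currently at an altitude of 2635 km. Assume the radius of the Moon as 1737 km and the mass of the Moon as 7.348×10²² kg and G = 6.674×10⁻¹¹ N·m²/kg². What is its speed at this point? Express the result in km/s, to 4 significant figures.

v ≈ 1.026 km/s

μ = GM = 6.674×10⁻¹¹ × 7.348×10²² = 4.904×10¹² m³/s².
r_p = 1737 + 40.98 = 1778.0 km = 1.7780×10⁶ m.
r_a = 1737 + 4723 = 6460.0 km = 6.4600×10⁶ m.
r = 1737 + 2635 = 4372.0 km = 4.372×10⁶ m.
Semi-major axis a = (r_p + r_a)/2 = 4119.0 km = 4.119×10⁶ m.
Vis-viva: v² = μ(2/r − 1/a) = 4.904×10¹² × (4.575×10⁻⁷ − 2.428×10⁻⁷) = 1.053×10⁶ m²/s².
v = 1026 m/s = 1.026 km/s.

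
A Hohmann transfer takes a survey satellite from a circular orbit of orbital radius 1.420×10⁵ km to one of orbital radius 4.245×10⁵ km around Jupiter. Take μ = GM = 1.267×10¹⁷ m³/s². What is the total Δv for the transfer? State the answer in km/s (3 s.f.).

r₁ = 1.420×10⁵ km = 1.420×10⁸ m.
r₂ = 4.245×10⁵ km = 4.245×10⁸ m.
Transfer ellipse a_t = (r₁ + r₂)/2 = 2.832×10⁸ m.
At r₁: circular v_c1 = √(μ/r₁) = 29870 m/s; transfer-perijove v_p = √[μ(2/r₁ − 1/a_t)] = 36570 m/s.
Δv₁ = v_p − v_c1 = 6697 m/s.
At r₂: circular v_c2 = √(μ/r₂) = 17280 m/s; transfer-apojove v_a = √[μ(2/r₂ − 1/a_t)] = 12230 m/s.
Δv₂ = v_c2 − v_a = 5044 m/s.
Total Δv = Δv₁ + Δv₂ = 11740 m/s = 11.74 km/s.

Δv_total ≈ 11.7 km/s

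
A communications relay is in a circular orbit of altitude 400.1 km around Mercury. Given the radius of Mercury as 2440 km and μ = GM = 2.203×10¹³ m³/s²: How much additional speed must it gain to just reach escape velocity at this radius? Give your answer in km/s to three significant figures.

r = 2440 + 400.1 = 2840.1 km = 2.8401×10⁶ m.
Circular speed v_c = √(μ/r) = 2785 m/s.
Escape speed v_esc = √(2μ/r) = √2 × v_c = 3939 m/s.
Δv = v_esc − v_c = 1154 m/s = 1.154 km/s.

Δv ≈ 1.15 km/s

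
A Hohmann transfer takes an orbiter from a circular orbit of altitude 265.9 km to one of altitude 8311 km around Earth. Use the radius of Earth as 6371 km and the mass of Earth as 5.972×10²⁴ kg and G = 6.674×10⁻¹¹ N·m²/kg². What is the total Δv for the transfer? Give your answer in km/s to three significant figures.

μ = GM = 6.674×10⁻¹¹ × 5.972×10²⁴ = 3.986×10¹⁴ m³/s².
r₁ = 6371 + 265.9 = 6636.9 km = 6.6369×10⁶ m.
r₂ = 6371 + 8311 = 14682 km = 1.4682×10⁷ m.
Transfer ellipse a_t = (r₁ + r₂)/2 = 1.066×10⁷ m.
At r₁: circular v_c1 = √(μ/r₁) = 7749 m/s; transfer-perigee v_p = √[μ(2/r₁ − 1/a_t)] = 9095 m/s.
Δv₁ = v_p − v_c1 = 1345 m/s.
At r₂: circular v_c2 = √(μ/r₂) = 5210 m/s; transfer-apogee v_a = √[μ(2/r₂ − 1/a_t)] = 4111 m/s.
Δv₂ = v_c2 − v_a = 1099 m/s.
Total Δv = Δv₁ + Δv₂ = 2444 m/s = 2.444 km/s.

Δv_total ≈ 2.44 km/s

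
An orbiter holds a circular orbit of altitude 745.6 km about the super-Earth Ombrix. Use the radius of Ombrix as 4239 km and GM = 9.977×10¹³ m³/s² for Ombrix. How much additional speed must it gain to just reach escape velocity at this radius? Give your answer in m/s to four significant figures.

Δv ≈ 1853 m/s

r = 4239 + 745.6 = 4984.6 km = 4.9846×10⁶ m.
Circular speed v_c = √(μ/r) = 4474 m/s.
Escape speed v_esc = √(2μ/r) = √2 × v_c = 6327 m/s.
Δv = v_esc − v_c = 1853 m/s.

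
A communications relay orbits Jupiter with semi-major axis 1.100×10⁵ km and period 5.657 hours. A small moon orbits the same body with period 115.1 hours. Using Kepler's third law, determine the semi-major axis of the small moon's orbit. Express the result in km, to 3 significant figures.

a₂ ≈ 8.20×10⁵ km

Kepler's third law: a³ ∝ T², so a₂ = a₁ (T₂/T₁)^(2/3).
T₂/T₁ = 20.35, (T₂/T₁)^(2/3) = 7.453.
a₂ = 1.100×10⁵ × 7.453 = 8.198×10⁵ km.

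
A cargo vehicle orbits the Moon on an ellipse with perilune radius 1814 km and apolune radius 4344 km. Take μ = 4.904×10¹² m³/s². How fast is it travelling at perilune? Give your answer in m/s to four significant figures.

Semi-major axis a = (r_p + r_a)/2 = 3079.0 km = 3.079×10⁶ m.
Vis-viva: v² = μ(2/r − 1/a) = 4.904×10¹² × (1.103×10⁻⁶ − 3.248×10⁻⁷) = 3.814×10⁶ m²/s².
v = 1953 m/s.

v ≈ 1953 m/s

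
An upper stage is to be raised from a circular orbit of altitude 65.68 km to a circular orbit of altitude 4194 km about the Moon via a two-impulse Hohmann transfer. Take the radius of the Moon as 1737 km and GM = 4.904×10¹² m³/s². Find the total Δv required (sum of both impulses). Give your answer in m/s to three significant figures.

Δv_total ≈ 682 m/s

r₁ = 1737 + 65.68 = 1802.7 km = 1.8027×10⁶ m.
r₂ = 1737 + 4194 = 5931.0 km = 5.9310×10⁶ m.
Transfer ellipse a_t = (r₁ + r₂)/2 = 3.867×10⁶ m.
At r₁: circular v_c1 = √(μ/r₁) = 1649 m/s; transfer-perilune v_p = √[μ(2/r₁ − 1/a_t)] = 2043 m/s.
Δv₁ = v_p − v_c1 = 393.3 m/s.
At r₂: circular v_c2 = √(μ/r₂) = 909.3 m/s; transfer-apolune v_a = √[μ(2/r₂ − 1/a_t)] = 620.9 m/s.
Δv₂ = v_c2 − v_a = 288.5 m/s.
Total Δv = Δv₁ + Δv₂ = 681.8 m/s.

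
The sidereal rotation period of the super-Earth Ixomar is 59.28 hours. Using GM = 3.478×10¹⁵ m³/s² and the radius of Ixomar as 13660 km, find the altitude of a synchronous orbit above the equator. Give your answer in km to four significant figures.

T = 59.28 hours = 2.134×10⁵ s.
A synchronous orbit has period T, so by Kepler's third law a = (μT²/4π²)^(1/3).
μT²/4π² = 3.478×10¹⁵ × (2.134×10⁵)² / 39.48 = 4.012×10²⁴ m³.
a = 1.589×10⁸ m = 1.5890×10⁵ km.
Altitude h = a − R = 1.5890×10⁵ − 13660 = 1.4524×10⁵ km.

h_sync ≈ 1.452×10⁵ km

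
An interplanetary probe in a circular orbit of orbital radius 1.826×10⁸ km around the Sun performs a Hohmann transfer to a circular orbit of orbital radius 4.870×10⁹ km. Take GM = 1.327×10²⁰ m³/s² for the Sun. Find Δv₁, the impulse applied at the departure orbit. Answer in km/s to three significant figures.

r₁ = 1.826×10⁸ km = 1.826×10¹¹ m.
r₂ = 4.870×10⁹ km = 4.870×10¹² m.
Transfer ellipse a_t = (r₁ + r₂)/2 = 2.526×10¹² m.
At r₁: circular v_c1 = √(μ/r₁) = 26960 m/s; transfer-perihelion v_p = √[μ(2/r₁ − 1/a_t)] = 37430 m/s.
Δv₁ = v_p − v_c1 = 10470 m/s.
= 10.47 km/s.

Δv ≈ 10.5 km/s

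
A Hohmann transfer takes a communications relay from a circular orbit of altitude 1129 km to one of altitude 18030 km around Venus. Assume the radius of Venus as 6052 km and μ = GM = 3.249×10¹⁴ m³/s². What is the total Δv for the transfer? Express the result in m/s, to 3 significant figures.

Δv_total ≈ 2810 m/s

r₁ = 6052 + 1129 = 7181.0 km = 7.1810×10⁶ m.
r₂ = 6052 + 18030 = 24082 km = 2.4082×10⁷ m.
Transfer ellipse a_t = (r₁ + r₂)/2 = 1.563×10⁷ m.
At r₁: circular v_c1 = √(μ/r₁) = 6726 m/s; transfer-periapsis v_p = √[μ(2/r₁ − 1/a_t)] = 8349 m/s.
Δv₁ = v_p − v_c1 = 1622 m/s.
At r₂: circular v_c2 = √(μ/r₂) = 3673 m/s; transfer-apoapsis v_a = √[μ(2/r₂ − 1/a_t)] = 2490 m/s.
Δv₂ = v_c2 − v_a = 1184 m/s.
Total Δv = Δv₁ + Δv₂ = 2806 m/s.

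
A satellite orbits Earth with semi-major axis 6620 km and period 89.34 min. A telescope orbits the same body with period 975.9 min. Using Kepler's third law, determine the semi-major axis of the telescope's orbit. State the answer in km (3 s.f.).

a₂ ≈ 32600 km

Kepler's third law: a³ ∝ T², so a₂ = a₁ (T₂/T₁)^(2/3).
T₂/T₁ = 10.92, (T₂/T₁)^(2/3) = 4.923.
a₂ = 6620 × 4.923 = 32590 km.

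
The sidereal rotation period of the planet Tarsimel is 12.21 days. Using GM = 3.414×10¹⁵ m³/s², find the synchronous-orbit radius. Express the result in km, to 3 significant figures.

r_sync ≈ 4.58×10⁵ km

T = 12.21 days = 1.055×10⁶ s.
A synchronous orbit has period T, so by Kepler's third law a = (μT²/4π²)^(1/3).
μT²/4π² = 3.414×10¹⁵ × (1.055×10⁶)² / 39.48 = 9.624×10²⁵ m³.
a = 4.583×10⁸ m = 4.5827×10⁵ km.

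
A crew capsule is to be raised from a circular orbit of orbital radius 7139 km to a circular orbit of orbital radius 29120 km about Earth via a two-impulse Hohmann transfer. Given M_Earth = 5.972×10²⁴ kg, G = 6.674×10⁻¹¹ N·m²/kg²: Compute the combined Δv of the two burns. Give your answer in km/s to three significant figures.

μ = GM = 6.674×10⁻¹¹ × 5.972×10²⁴ = 3.986×10¹⁴ m³/s².
r₁ = 7139 km = 7.139×10⁶ m.
r₂ = 29120 km = 2.912×10⁷ m.
Transfer ellipse a_t = (r₁ + r₂)/2 = 1.813×10⁷ m.
At r₁: circular v_c1 = √(μ/r₁) = 7472 m/s; transfer-perigee v_p = √[μ(2/r₁ − 1/a_t)] = 9470 m/s.
Δv₁ = v_p − v_c1 = 1998 m/s.
At r₂: circular v_c2 = √(μ/r₂) = 3700 m/s; transfer-apogee v_a = √[μ(2/r₂ − 1/a_t)] = 2322 m/s.
Δv₂ = v_c2 − v_a = 1378 m/s.
Total Δv = Δv₁ + Δv₂ = 3376 m/s = 3.376 km/s.

Δv_total ≈ 3.38 km/s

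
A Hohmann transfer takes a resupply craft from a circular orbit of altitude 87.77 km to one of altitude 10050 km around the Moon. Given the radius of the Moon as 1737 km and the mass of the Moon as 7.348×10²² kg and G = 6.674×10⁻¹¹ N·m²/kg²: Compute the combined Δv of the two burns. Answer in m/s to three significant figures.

Δv_total ≈ 829 m/s

μ = GM = 6.674×10⁻¹¹ × 7.348×10²² = 4.904×10¹² m³/s².
r₁ = 1737 + 87.77 = 1824.8 km = 1.8248×10⁶ m.
r₂ = 1737 + 10050 = 11787 km = 1.1787×10⁷ m.
Transfer ellipse a_t = (r₁ + r₂)/2 = 6.806×10⁶ m.
At r₁: circular v_c1 = √(μ/r₁) = 1639 m/s; transfer-perilune v_p = √[μ(2/r₁ − 1/a_t)] = 2157 m/s.
Δv₁ = v_p − v_c1 = 518.1 m/s.
At r₂: circular v_c2 = √(μ/r₂) = 645.0 m/s; transfer-apolune v_a = √[μ(2/r₂ − 1/a_t)] = 334.0 m/s.
Δv₂ = v_c2 − v_a = 311.0 m/s.
Total Δv = Δv₁ + Δv₂ = 829.1 m/s.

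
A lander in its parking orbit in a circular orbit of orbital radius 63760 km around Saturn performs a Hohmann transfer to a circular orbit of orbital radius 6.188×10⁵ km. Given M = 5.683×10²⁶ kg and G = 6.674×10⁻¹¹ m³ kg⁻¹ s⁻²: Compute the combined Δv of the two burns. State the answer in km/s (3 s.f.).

Δv_total ≈ 12.9 km/s

μ = GM = 6.674×10⁻¹¹ × 5.683×10²⁶ = 3.793×10¹⁶ m³/s².
r₁ = 63760 km = 6.376×10⁷ m.
r₂ = 6.188×10⁵ km = 6.188×10⁸ m.
Transfer ellipse a_t = (r₁ + r₂)/2 = 3.413×10⁸ m.
At r₁: circular v_c1 = √(μ/r₁) = 24390 m/s; transfer-perikrone v_p = √[μ(2/r₁ − 1/a_t)] = 32840 m/s.
Δv₁ = v_p − v_c1 = 8452 m/s.
At r₂: circular v_c2 = √(μ/r₂) = 7829 m/s; transfer-apokrone v_a = √[μ(2/r₂ − 1/a_t)] = 3384 m/s.
Δv₂ = v_c2 − v_a = 4445 m/s.
Total Δv = Δv₁ + Δv₂ = 12900 m/s = 12.90 km/s.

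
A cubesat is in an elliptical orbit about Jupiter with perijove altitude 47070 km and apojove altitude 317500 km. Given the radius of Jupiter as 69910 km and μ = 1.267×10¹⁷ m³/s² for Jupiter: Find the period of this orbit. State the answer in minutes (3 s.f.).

r_p = 69910 + 47070 = 116980 km = 1.1698×10⁸ m.
r_a = 69910 + 317500 = 387410 km = 3.8741×10⁸ m.
Semi-major axis a = (r_p + r_a)/2 = (1.1698×10⁵ + 3.8741×10⁵)/2 = 2.5220×10⁵ km = 2.522×10⁸ m.
By Kepler's third law T = 2π√(a³/μ) = 2π × 1.125×10⁴ = 7.070×10⁴ s.
= 1178 minutes.

T ≈ 1180 minutes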